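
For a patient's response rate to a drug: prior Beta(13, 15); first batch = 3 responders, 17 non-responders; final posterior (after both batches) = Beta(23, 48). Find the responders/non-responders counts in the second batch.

Sequential conjugate updates are equivalent to a single update on the pooled data, so total successes = posterior α − prior α and total failures = posterior β − prior β.
Total across both batches: 23−13=10 responders, 48−15=33 non-responders.
Subtract the first batch: 10−3=7 responders and 33−17=16 non-responders.

7 responders and 16 non-responders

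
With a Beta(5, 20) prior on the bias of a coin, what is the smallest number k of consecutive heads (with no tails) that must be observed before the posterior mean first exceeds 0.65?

After k heads and 0 tails the posterior is Beta(5+k, 20), with mean (5+k)/(5+20+k).
Set (5+k)/(25+k) > 0.65 and solve: k > (0.65·25 − 5)/(1 − 0.65) = 32.143.
The smallest integer exceeding 32.143 is 33.

k = 33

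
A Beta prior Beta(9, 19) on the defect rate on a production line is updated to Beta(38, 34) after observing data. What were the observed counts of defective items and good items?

Under Beta–binomial conjugacy the posterior parameters are (α+s, β+f).
Match parameters: s=38−9=29, f=34−19=15.

29 defective items and 15 good items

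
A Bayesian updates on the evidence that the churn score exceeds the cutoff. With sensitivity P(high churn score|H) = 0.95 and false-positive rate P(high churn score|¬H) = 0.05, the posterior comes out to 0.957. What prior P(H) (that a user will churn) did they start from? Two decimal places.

P(H) = 0.54

In odds form, posterior odds = prior odds × likelihood ratio, so prior odds = posterior odds ÷ LR.
Posterior odds = 0.957/(1−0.957) = 22.2558. LR = 0.95/0.05 = 19.0000.
Prior odds = 22.2558/19.0000 = 1.1714, so P(H) = 1.1714/(1+1.1714) ≈ 0.54.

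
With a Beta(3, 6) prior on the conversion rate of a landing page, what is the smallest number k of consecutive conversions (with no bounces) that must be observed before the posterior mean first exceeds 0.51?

After k conversions and 0 bounces the posterior is Beta(3+k, 6), with mean (3+k)/(3+6+k).
Set (3+k)/(9+k) > 0.51 and solve: k > (0.51·9 − 3)/(1 − 0.51) = 3.245.
The smallest integer exceeding 3.245 is 4.

k = 4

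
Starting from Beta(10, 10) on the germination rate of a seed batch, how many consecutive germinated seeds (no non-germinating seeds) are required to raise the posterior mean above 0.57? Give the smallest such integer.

After k germinated seeds and 0 non-germinating seeds the posterior is Beta(10+k, 10), with mean (10+k)/(10+10+k).
Set (10+k)/(20+k) > 0.57 and solve: k > (0.57·20 − 10)/(1 − 0.57) = 3.256.
The smallest integer exceeding 3.256 is 4, and checking k=4: (14)/(24) = 0.5833 > 0.57.

k = 4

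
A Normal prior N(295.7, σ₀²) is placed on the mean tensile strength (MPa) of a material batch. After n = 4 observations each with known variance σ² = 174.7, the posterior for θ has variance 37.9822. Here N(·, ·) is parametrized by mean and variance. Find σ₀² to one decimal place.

σ₀² = 291.4

For the Normal–Normal model with known σ², precisions add: τ_n = τ₀ + n/σ².
So 1/σ₀² = 1/37.9822 − 4/174.7 = 0.026328 − 0.022896 = 0.003432.
Hence σ₀² = 1/0.003432 ≈ 291.4.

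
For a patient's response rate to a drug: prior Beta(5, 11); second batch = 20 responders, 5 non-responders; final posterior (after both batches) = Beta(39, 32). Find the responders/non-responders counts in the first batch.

14 responders and 16 non-responders

Because Beta–binomial updating is additive in the counts, the combined data contributed (α_post−α_prior, β_post−β_prior) successes and failures.
Total across both batches: 39−5=34 responders, 32−11=21 non-responders.
Subtract the second batch: 34−20=14 responders and 21−5=16 non-responders.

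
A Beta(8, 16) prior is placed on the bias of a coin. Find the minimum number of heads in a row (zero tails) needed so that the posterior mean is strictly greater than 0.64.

k = 21

After k heads and 0 tails the posterior is Beta(8+k, 16), with mean (8+k)/(8+16+k).
Set (8+k)/(24+k) > 0.64 and solve: k > (0.64·24 − 8)/(1 − 0.64) = 20.444.
The smallest integer exceeding 20.444 is 21, and checking k=21: (29)/(45) = 0.6444 > 0.64.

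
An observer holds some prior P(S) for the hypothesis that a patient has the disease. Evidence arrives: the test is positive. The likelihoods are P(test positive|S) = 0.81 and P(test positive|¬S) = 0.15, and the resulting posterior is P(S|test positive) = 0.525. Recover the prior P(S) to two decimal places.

Bayes' rule in odds form gives O(S|E) = O(S)·[P(E|S)/P(E|¬S)], hence O(S) = O(S|E)/LR.
Posterior odds = 0.525/(1−0.525) = 1.1053. LR = 0.81/0.15 = 5.4000.
Prior odds = 1.1053/5.4000 = 0.2047, so P(S) = 0.2047/(1+0.2047) ≈ 0.17.

P(S) = 0.17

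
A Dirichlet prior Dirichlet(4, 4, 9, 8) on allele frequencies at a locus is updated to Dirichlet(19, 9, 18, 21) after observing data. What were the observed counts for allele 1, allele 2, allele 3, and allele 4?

counts (15, 5, 9, 13)

For a Dirichlet(α) prior with multinomial counts c, the posterior is Dirichlet(α + c) componentwise.
Counts are posterior − prior componentwise: 19−4=15, 9−4=5, 18−9=9, 21−8=13.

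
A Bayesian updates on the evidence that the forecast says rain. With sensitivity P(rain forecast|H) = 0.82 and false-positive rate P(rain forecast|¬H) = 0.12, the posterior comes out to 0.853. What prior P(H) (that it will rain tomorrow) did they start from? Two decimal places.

Bayes' rule in odds form gives O(H|E) = O(H)·[P(E|H)/P(E|¬H)], hence O(H) = O(H|E)/LR.
Posterior odds = 0.853/(1−0.853) = 5.8027. LR = 0.82/0.12 = 6.8333.
Prior odds = 5.8027/6.8333 = 0.8492, so P(H) = 0.8492/(1+0.8492) ≈ 0.46.

P(H) = 0.46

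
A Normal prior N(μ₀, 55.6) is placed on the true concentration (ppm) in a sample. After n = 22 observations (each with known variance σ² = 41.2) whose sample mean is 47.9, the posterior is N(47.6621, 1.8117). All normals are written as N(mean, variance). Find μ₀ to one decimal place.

With known observation variance, the Normal–Normal posterior has precision τ_n = τ₀ + n/σ² and mean μ_n = (τ₀μ₀ + (n/σ²)x̄)/τ_n.
Here τ₀ = 1/55.6 = 0.017986 and τ_data = 22/41.2 = 0.533981, so τ_n = 0.551967.
Rearranging for μ₀: μ₀ = (μ_n·τ_n − τ_data·x̄)/τ₀ = (47.6621·0.551967 − 0.533981·47.9) / 0.017986 = 0.730216/0.017986 ≈ 40.6.

μ₀ = 40.6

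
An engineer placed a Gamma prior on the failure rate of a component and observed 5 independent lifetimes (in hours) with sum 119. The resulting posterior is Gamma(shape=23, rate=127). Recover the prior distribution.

Gamma(shape=18, rate=8)

For an exponential likelihood with a Gamma(α, β) prior on the rate, n observations with total T give posterior Gamma(α+n, β+T).
So α = 23 − 5 = 18 and β = 127 − 119 = 8.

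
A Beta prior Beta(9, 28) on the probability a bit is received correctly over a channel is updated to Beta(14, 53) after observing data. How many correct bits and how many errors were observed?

Under Beta–binomial conjugacy the posterior parameters are (α+s, β+f).
Match parameters: s=14−9=5, f=53−28=25.

5 correct bits and 25 errors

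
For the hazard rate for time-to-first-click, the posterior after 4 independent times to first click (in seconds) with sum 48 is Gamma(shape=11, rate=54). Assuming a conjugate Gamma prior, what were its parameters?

For an exponential likelihood with a Gamma(α, β) prior on the rate, n observations with total T give posterior Gamma(α+n, β+T).
So α = 11 − 4 = 7 and β = 54 − 48 = 6.

Gamma(shape=7, rate=6)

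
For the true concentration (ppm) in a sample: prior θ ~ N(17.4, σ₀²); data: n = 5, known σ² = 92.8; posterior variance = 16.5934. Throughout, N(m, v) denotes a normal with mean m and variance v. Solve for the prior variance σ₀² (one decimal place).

σ₀² = 156.6

For the Normal–Normal model with known σ², precisions add: τ_n = τ₀ + n/σ².
So 1/σ₀² = 1/16.5934 − 5/92.8 = 0.060265 − 0.053879 = 0.006386.
Hence σ₀² = 1/0.006386 ≈ 156.6.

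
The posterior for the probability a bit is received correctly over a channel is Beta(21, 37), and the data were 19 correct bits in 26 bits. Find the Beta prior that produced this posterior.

Beta(2, 30)

A Beta(a, b) prior with s successes and f failures in binomial data gives a Beta(a+s, b+f) posterior.
Subtract the data counts: 21−19=2, 37−7=30.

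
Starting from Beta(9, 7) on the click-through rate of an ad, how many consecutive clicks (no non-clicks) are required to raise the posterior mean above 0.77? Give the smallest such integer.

k = 15

After k clicks and 0 non-clicks the posterior is Beta(9+k, 7), with mean (9+k)/(9+7+k).
Set (9+k)/(16+k) > 0.77 and solve: k > (0.77·16 − 9)/(1 − 0.77) = 14.435.
The smallest integer exceeding 14.435 is 15, and checking k=15: (24)/(31) = 0.7742 > 0.77.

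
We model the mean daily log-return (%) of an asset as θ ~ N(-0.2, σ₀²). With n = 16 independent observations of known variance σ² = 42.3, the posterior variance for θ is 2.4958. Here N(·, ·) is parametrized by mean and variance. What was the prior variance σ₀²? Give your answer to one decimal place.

For the Normal–Normal model with known σ², precisions add: τ_n = τ₀ + n/σ².
So 1/σ₀² = 1/2.4958 − 16/42.3 = 0.400673 − 0.378251 = 0.022422.
Hence σ₀² = 1/0.022422 ≈ 44.6.

σ₀² = 44.6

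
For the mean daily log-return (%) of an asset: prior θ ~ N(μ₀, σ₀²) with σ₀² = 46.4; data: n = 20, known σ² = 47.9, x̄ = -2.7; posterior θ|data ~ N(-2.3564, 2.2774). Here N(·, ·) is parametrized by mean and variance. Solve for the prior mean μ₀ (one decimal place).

μ₀ = 4.3

The posterior mean is a precision-weighted average: μ_n = (τ₀μ₀ + τ_data·x̄)/(τ₀+τ_data), with τ₀=1/σ₀² and τ_data=n/σ².
Here τ₀ = 1/46.4 = 0.021552 and τ_data = 20/47.9 = 0.417537, so τ_n = 0.439089.
Rearranging for μ₀: μ₀ = (μ_n·τ_n − τ_data·x̄)/τ₀ = (-2.3564·0.439089 − 0.417537·-2.7) / 0.021552 = 0.092681/0.021552 ≈ 4.3.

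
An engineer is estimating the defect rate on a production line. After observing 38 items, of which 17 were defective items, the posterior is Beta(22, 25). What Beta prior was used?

Beta is conjugate to the binomial likelihood: posterior = Beta(a+s, b+f).
So a = 22 − 17 = 5 and b = 25 − 21 = 4.

Beta(5, 4)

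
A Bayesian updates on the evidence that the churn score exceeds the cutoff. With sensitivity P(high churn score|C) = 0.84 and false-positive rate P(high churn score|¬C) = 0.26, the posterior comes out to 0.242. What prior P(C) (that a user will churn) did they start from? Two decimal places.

In odds form, posterior odds = prior odds × likelihood ratio, so prior odds = posterior odds ÷ LR.
Posterior odds = 0.242/(1−0.242) = 0.3193. LR = 0.84/0.26 = 3.2308.
Prior odds = 0.3193/3.2308 = 0.0988, so P(C) = 0.0988/(1+0.0988) ≈ 0.09.

P(C) = 0.09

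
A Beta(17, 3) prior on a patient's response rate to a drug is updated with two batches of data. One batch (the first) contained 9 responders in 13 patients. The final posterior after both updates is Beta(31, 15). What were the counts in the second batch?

5 responders and 8 non-responders

Because Beta–binomial updating is additive in the counts, the combined data contributed (α_post−α_prior, β_post−β_prior) successes and failures.
Total across both batches: 31−17=14 responders, 15−3=12 non-responders.
Subtract the first batch: 14−9=5 responders and 12−4=8 non-responders.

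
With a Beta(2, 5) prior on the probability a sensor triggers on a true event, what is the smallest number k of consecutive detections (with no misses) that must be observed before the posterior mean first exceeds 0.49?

After k detections and 0 misses the posterior is Beta(2+k, 5), with mean (2+k)/(2+5+k).
Set (2+k)/(7+k) > 0.49 and solve: k > (0.49·7 − 2)/(1 − 0.49) = 2.804.
The smallest integer exceeding 2.804 is 3.

k = 3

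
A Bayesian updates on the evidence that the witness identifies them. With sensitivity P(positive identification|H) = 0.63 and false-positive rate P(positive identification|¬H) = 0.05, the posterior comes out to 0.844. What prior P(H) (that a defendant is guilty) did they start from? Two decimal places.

P(H) = 0.30

Bayes' rule in odds form gives O(H|E) = O(H)·[P(E|H)/P(E|¬H)], hence O(H) = O(H|E)/LR.
Posterior odds = 0.844/(1−0.844) = 5.4103. LR = 0.63/0.05 = 12.6000.
Prior odds = 5.4103/12.6000 = 0.4294, so P(H) = 0.4294/(1+0.4294) ≈ 0.30.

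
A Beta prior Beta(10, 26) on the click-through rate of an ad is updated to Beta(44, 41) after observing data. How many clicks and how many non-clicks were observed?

Beta is conjugate to the binomial likelihood: posterior = Beta(α+s, β+f).
So s = 44 − 10 = 34 and f = 41 − 26 = 15.

34 clicks and 15 non-clicks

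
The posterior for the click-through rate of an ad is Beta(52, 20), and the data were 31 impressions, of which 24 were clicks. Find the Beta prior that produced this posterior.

A Beta(a, b) prior with s successes and f failures in binomial data gives a Beta(a+s, b+f) posterior.
So a = 52 − 24 = 28 and b = 20 − 7 = 13.

Beta(28, 13)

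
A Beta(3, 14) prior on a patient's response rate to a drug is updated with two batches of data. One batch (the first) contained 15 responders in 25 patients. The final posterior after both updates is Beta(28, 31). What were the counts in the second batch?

Sequential conjugate updates are equivalent to a single update on the pooled data, so total successes = posterior α − prior α and total failures = posterior β − prior β.
Total across both batches: 28−3=25 responders, 31−14=17 non-responders.
Subtract the first batch: 25−15=10 responders and 17−10=7 non-responders.

10 responders and 7 non-responders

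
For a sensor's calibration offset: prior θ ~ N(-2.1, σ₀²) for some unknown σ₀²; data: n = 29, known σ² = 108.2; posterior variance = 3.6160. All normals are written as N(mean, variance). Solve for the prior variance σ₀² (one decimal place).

σ₀² = 117.3

For the Normal–Normal model with known σ², precisions add: τ_n = τ₀ + n/σ².
So 1/σ₀² = 1/3.6160 − 29/108.2 = 0.276549 − 0.268022 = 0.008527.
Hence σ₀² = 1/0.008527 ≈ 117.3.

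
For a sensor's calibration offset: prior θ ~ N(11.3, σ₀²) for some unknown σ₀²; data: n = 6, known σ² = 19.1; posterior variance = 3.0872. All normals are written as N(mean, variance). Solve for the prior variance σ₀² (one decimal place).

σ₀² = 102.2

For the Normal–Normal model with known σ², precisions add: τ_n = τ₀ + n/σ².
So 1/σ₀² = 1/3.0872 − 6/19.1 = 0.323918 − 0.314136 = 0.009782.
Hence σ₀² = 1/0.009782 ≈ 102.2.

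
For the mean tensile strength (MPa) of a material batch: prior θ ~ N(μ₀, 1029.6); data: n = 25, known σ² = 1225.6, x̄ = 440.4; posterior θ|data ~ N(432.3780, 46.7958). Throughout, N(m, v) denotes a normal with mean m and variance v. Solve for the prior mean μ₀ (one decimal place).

μ₀ = 263.9

With known observation variance, the Normal–Normal posterior has precision τ_n = τ₀ + n/σ² and mean μ_n = (τ₀μ₀ + (n/σ²)x̄)/τ_n.
Here τ₀ = 1/1029.6 = 0.000971 and τ_data = 25/1225.6 = 0.020398, so τ_n = 0.021369.
Rearranging for μ₀: μ₀ = (μ_n·τ_n − τ_data·x̄)/τ₀ = (432.3780·0.021369 − 0.020398·440.4) / 0.000971 = 0.256206/0.000971 ≈ 263.9.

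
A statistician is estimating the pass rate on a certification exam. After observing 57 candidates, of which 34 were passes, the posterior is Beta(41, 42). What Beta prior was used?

A Beta(α, β) prior with s successes and f failures in binomial data gives a Beta(α+s, β+f) posterior.
So α = 41 − 34 = 7 and β = 42 − 23 = 19.

Beta(7, 19)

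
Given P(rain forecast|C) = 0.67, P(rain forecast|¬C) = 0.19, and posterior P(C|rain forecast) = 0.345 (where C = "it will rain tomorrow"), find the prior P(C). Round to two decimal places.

Bayes' rule in odds form gives O(C|E) = O(C)·[P(E|C)/P(E|¬C)], hence O(C) = O(C|E)/LR.
Posterior odds = 0.345/(1−0.345) = 0.5267. LR = 0.67/0.19 = 3.5263.
Prior odds = 0.5267/3.5263 = 0.1494, so P(C) = 0.1494/(1+0.1494) ≈ 0.13.

P(C) = 0.13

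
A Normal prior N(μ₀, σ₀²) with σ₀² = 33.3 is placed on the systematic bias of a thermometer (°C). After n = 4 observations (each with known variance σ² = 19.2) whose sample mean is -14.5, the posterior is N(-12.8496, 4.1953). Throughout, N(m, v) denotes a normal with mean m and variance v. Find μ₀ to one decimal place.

μ₀ = -1.4

The posterior mean is a precision-weighted average: μ_n = (τ₀μ₀ + τ_data·x̄)/(τ₀+τ_data), with τ₀=1/σ₀² and τ_data=n/σ².
Here τ₀ = 1/33.3 = 0.030030 and τ_data = 4/19.2 = 0.208333, so τ_n = 0.238363.
Rearranging for μ₀: μ₀ = (μ_n·τ_n − τ_data·x̄)/τ₀ = (-12.8496·0.238363 − 0.208333·-14.5) / 0.030030 = -0.042041/0.030030 ≈ -1.4.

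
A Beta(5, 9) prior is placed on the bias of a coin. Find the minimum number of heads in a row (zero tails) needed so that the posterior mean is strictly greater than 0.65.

k = 12

After k heads and 0 tails the posterior is Beta(5+k, 9), with mean (5+k)/(5+9+k).
Set (5+k)/(14+k) > 0.65 and solve: k > (0.65·14 − 5)/(1 − 0.65) = 11.714.
The smallest integer exceeding 11.714 is 12, and checking k=12: (17)/(26) = 0.6538 > 0.65.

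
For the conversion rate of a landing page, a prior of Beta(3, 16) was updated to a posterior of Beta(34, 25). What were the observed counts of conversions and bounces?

A Beta(α, β) prior with s successes and f failures in binomial data gives a Beta(α+s, β+f) posterior.
So s = 34 − 3 = 31 and f = 25 − 16 = 9.

31 conversions and 9 bounces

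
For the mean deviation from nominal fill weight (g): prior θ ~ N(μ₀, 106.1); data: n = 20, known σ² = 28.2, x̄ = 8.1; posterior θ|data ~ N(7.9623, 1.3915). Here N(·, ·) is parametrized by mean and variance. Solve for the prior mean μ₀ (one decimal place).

The posterior mean is a precision-weighted average: μ_n = (τ₀μ₀ + τ_data·x̄)/(τ₀+τ_data), with τ₀=1/σ₀² and τ_data=n/σ².
Here τ₀ = 1/106.1 = 0.009425 and τ_data = 20/28.2 = 0.709220, so τ_n = 0.718645.
Rearranging for μ₀: μ₀ = (μ_n·τ_n − τ_data·x̄)/τ₀ = (7.9623·0.718645 − 0.709220·8.1) / 0.009425 = -0.022615/0.009425 ≈ -2.4.

μ₀ = -2.4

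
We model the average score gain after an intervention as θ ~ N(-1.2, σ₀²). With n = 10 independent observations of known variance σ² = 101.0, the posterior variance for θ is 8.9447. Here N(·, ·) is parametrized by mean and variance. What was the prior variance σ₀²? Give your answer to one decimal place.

σ₀² = 78.2

Posterior precision equals prior precision plus data precision: 1/σ_n² = 1/σ₀² + n/σ².
So 1/σ₀² = 1/8.9447 − 10/101.0 = 0.111798 − 0.099010 = 0.012788.
Hence σ₀² = 1/0.012788 ≈ 78.2.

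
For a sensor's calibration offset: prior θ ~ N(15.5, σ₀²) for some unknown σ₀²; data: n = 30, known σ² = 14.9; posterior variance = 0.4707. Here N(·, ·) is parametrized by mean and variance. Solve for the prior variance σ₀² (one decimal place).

For the Normal–Normal model with known σ², precisions add: τ_n = τ₀ + n/σ².
So 1/σ₀² = 1/0.4707 − 30/14.9 = 2.124495 − 2.013423 = 0.111072.
Hence σ₀² = 1/0.111072 ≈ 9.0.

σ₀² = 9.0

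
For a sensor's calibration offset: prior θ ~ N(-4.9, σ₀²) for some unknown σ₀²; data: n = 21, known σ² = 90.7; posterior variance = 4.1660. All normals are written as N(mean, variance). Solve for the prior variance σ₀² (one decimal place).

For the Normal–Normal model with known σ², precisions add: τ_n = τ₀ + n/σ².
So 1/σ₀² = 1/4.1660 − 21/90.7 = 0.240038 − 0.231533 = 0.008505.
Hence σ₀² = 1/0.008505 ≈ 117.6.

σ₀² = 117.6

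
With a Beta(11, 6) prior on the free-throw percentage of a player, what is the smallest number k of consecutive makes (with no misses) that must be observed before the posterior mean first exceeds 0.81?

After k makes and 0 misses the posterior is Beta(11+k, 6), with mean (11+k)/(11+6+k).
Set (11+k)/(17+k) > 0.81 and solve: k > (0.81·17 − 11)/(1 − 0.81) = 14.579.
The smallest integer exceeding 14.579 is 15.

k = 15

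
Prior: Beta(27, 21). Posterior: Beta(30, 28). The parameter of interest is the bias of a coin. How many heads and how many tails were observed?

3 heads and 7 tails

Under Beta–binomial conjugacy the posterior parameters are (a+s, b+f).
Match parameters: s=30−27=3, f=28−21=7.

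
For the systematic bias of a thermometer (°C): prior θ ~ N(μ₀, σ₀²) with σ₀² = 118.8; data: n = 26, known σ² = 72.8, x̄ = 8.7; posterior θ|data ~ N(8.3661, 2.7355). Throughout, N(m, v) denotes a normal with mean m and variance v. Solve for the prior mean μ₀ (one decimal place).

μ₀ = -5.8

With known observation variance, the Normal–Normal posterior has precision τ_n = τ₀ + n/σ² and mean μ_n = (τ₀μ₀ + (n/σ²)x̄)/τ_n.
Here τ₀ = 1/118.8 = 0.008418 and τ_data = 26/72.8 = 0.357143, so τ_n = 0.365561.
Rearranging for μ₀: μ₀ = (μ_n·τ_n − τ_data·x̄)/τ₀ = (8.3661·0.365561 − 0.357143·8.7) / 0.008418 = -0.048824/0.008418 ≈ -5.8.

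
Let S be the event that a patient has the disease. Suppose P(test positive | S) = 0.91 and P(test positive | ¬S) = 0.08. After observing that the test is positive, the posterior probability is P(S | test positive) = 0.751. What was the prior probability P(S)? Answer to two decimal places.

In odds form, posterior odds = prior odds × likelihood ratio, so prior odds = posterior odds ÷ LR.
Posterior odds = 0.751/(1−0.751) = 3.0161. LR = 0.91/0.08 = 11.3750.
Prior odds = 3.0161/11.3750 = 0.2652, so P(S) = 0.2652/(1+0.2652) ≈ 0.21.

P(S) = 0.21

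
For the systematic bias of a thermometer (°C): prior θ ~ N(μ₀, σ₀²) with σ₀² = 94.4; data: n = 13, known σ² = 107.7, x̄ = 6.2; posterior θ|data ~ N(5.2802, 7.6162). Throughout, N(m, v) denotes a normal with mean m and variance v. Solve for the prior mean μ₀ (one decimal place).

μ₀ = -5.2

The posterior mean is a precision-weighted average: μ_n = (τ₀μ₀ + τ_data·x̄)/(τ₀+τ_data), with τ₀=1/σ₀² and τ_data=n/σ².
Here τ₀ = 1/94.4 = 0.010593 and τ_data = 13/107.7 = 0.120706, so τ_n = 0.131299.
Rearranging for μ₀: μ₀ = (μ_n·τ_n − τ_data·x̄)/τ₀ = (5.2802·0.131299 − 0.120706·6.2) / 0.010593 = -0.055092/0.010593 ≈ -5.2.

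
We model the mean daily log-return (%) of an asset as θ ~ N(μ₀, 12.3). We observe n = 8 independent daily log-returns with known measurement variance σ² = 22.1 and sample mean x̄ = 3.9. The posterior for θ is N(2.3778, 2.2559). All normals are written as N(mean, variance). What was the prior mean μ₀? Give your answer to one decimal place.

μ₀ = -4.4

With known observation variance, the Normal–Normal posterior has precision τ_n = τ₀ + n/σ² and mean μ_n = (τ₀μ₀ + (n/σ²)x̄)/τ_n.
Here τ₀ = 1/12.3 = 0.081301 and τ_data = 8/22.1 = 0.361991, so τ_n = 0.443292.
Rearranging for μ₀: μ₀ = (μ_n·τ_n − τ_data·x̄)/τ₀ = (2.3778·0.443292 − 0.361991·3.9) / 0.081301 = -0.357705/0.081301 ≈ -4.4.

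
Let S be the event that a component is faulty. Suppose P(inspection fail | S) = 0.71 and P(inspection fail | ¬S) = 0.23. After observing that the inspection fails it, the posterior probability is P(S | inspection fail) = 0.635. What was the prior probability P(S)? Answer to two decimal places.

P(S) = 0.36

In odds form, posterior odds = prior odds × likelihood ratio, so prior odds = posterior odds ÷ LR.
Posterior odds = 0.635/(1−0.635) = 1.7397. LR = 0.71/0.23 = 3.0870.
Prior odds = 1.7397/3.0870 = 0.5636, so P(S) = 0.5636/(1+0.5636) ≈ 0.36.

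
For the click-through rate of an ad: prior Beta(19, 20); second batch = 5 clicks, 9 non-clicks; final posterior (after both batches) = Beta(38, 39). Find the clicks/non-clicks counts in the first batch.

14 clicks and 10 non-clicks

Because Beta–binomial updating is additive in the counts, the combined data contributed (α_post−α_prior, β_post−β_prior) successes and failures.
Total across both batches: 38−19=19 clicks, 39−20=19 non-clicks.
Subtract the second batch: 19−5=14 clicks and 19−9=10 non-clicks.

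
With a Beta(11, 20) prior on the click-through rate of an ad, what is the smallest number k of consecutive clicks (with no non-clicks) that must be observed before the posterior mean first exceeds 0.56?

After k clicks and 0 non-clicks the posterior is Beta(11+k, 20), with mean (11+k)/(11+20+k).
Set (11+k)/(31+k) > 0.56 and solve: k > (0.56·31 − 11)/(1 − 0.56) = 14.455.
The smallest integer exceeding 14.455 is 15, and checking k=15: (26)/(46) = 0.5652 > 0.56.

k = 15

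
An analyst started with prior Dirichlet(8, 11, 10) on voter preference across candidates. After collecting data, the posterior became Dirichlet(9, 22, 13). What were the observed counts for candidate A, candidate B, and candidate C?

For a Dirichlet(α) prior with multinomial counts c, the posterior is Dirichlet(α + c) componentwise.
Counts are posterior − prior componentwise: 9−8=1, 22−11=11, 13−10=3.

counts (1, 11, 3)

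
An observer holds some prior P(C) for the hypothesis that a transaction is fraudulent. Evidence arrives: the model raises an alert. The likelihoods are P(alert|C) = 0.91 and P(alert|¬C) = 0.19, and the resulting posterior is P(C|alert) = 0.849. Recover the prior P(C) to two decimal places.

In odds form, posterior odds = prior odds × likelihood ratio, so prior odds = posterior odds ÷ LR.
Posterior odds = 0.849/(1−0.849) = 5.6225. LR = 0.91/0.19 = 4.7895.
Prior odds = 5.6225/4.7895 = 1.1739, so P(C) = 1.1739/(1+1.1739) ≈ 0.54.

P(C) = 0.54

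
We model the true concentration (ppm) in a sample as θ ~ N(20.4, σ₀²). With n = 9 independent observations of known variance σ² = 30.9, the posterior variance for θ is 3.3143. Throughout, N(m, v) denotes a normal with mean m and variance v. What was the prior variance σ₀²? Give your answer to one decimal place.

σ₀² = 95.6

Posterior precision equals prior precision plus data precision: 1/σ_n² = 1/σ₀² + n/σ².
So 1/σ₀² = 1/3.3143 − 9/30.9 = 0.301723 − 0.291262 = 0.010461.
Hence σ₀² = 1/0.010461 ≈ 95.6.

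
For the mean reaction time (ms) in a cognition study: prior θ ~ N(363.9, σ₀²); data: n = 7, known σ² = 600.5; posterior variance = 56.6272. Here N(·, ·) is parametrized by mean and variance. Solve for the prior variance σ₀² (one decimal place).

Posterior precision equals prior precision plus data precision: 1/σ_n² = 1/σ₀² + n/σ².
So 1/σ₀² = 1/56.6272 − 7/600.5 = 0.017659 − 0.011657 = 0.006002.
Hence σ₀² = 1/0.006002 ≈ 166.6.

σ₀² = 166.6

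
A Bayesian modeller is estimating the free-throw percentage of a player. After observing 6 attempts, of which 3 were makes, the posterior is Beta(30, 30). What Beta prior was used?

Beta is conjugate to the binomial likelihood: posterior = Beta(α+s, β+f).
So α = 30 − 3 = 27 and β = 30 − 3 = 27.

Beta(27, 27)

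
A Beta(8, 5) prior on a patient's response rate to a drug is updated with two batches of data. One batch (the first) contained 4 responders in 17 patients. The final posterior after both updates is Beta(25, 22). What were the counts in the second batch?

Because Beta–binomial updating is additive in the counts, the combined data contributed (α_post−α_prior, β_post−β_prior) successes and failures.
Total across both batches: 25−8=17 responders, 22−5=17 non-responders.
Subtract the first batch: 17−4=13 responders and 17−13=4 non-responders.

13 responders and 4 non-responders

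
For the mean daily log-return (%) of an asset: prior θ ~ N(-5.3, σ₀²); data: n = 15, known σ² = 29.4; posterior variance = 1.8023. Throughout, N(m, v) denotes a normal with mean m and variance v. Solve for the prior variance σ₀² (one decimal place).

Posterior precision equals prior precision plus data precision: 1/σ_n² = 1/σ₀² + n/σ².
So 1/σ₀² = 1/1.8023 − 15/29.4 = 0.554847 − 0.510204 = 0.044643.
Hence σ₀² = 1/0.044643 ≈ 22.4.

σ₀² = 22.4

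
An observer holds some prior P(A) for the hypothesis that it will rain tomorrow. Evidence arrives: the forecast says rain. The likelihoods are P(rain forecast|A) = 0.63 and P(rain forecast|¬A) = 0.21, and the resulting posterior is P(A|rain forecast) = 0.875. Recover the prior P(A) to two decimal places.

In odds form, posterior odds = prior odds × likelihood ratio, so prior odds = posterior odds ÷ LR.
Posterior odds = 0.875/(1−0.875) = 7.0000. LR = 0.63/0.21 = 3.0000.
Prior odds = 7.0000/3.0000 = 2.3333, so P(A) = 2.3333/(1+2.3333) ≈ 0.70.

P(A) = 0.70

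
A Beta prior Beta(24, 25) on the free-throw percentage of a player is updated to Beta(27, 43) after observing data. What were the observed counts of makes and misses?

A Beta(α, β) prior with s successes and f failures in binomial data gives a Beta(α+s, β+f) posterior.
Match parameters: s=27−24=3, f=43−25=18.

3 makes and 18 misses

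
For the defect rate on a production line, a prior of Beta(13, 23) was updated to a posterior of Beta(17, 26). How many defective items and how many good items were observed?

4 defective items and 3 good items

A Beta(a, b) prior with s successes and f failures in binomial data gives a Beta(a+s, b+f) posterior.
Match parameters: s=17−13=4, f=26−23=3.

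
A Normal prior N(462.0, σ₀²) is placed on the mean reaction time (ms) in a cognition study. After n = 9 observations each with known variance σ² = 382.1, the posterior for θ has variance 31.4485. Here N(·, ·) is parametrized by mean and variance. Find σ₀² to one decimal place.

σ₀² = 121.3

For the Normal–Normal model with known σ², precisions add: τ_n = τ₀ + n/σ².
So 1/σ₀² = 1/31.4485 − 9/382.1 = 0.031798 − 0.023554 = 0.008244.
Hence σ₀² = 1/0.008244 ≈ 121.3.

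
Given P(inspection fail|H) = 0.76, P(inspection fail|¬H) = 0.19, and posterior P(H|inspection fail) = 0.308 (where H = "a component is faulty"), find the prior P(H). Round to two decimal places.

Bayes' rule in odds form gives O(H|E) = O(H)·[P(E|H)/P(E|¬H)], hence O(H) = O(H|E)/LR.
Posterior odds = 0.308/(1−0.308) = 0.4451. LR = 0.76/0.19 = 4.0000.
Prior odds = 0.4451/4.0000 = 0.1113, so P(H) = 0.1113/(1+0.1113) ≈ 0.10.

P(H) = 0.10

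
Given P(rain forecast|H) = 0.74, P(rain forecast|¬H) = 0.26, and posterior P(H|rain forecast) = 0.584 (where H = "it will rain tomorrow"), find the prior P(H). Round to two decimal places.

In odds form, posterior odds = prior odds × likelihood ratio, so prior odds = posterior odds ÷ LR.
Posterior odds = 0.584/(1−0.584) = 1.4038. LR = 0.74/0.26 = 2.8462.
Prior odds = 1.4038/2.8462 = 0.4932, so P(H) = 0.4932/(1+0.4932) ≈ 0.33.

P(H) = 0.33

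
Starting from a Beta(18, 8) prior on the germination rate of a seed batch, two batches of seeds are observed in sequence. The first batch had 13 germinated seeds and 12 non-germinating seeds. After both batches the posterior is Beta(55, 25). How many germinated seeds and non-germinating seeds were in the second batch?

Because Beta–binomial updating is additive in the counts, the combined data contributed (α_post−α_prior, β_post−β_prior) successes and failures.
Total across both batches: 55−18=37 germinated seeds, 25−8=17 non-germinating seeds.
Subtract the first batch: 37−13=24 germinated seeds and 17−12=5 non-germinating seeds.

24 germinated seeds and 5 non-germinating seeds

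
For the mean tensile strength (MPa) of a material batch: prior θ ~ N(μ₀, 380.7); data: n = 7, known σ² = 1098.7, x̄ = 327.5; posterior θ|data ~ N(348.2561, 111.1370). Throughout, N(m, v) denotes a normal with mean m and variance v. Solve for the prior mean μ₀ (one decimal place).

μ₀ = 398.6

The posterior mean is a precision-weighted average: μ_n = (τ₀μ₀ + τ_data·x̄)/(τ₀+τ_data), with τ₀=1/σ₀² and τ_data=n/σ².
Here τ₀ = 1/380.7 = 0.002627 and τ_data = 7/1098.7 = 0.006371, so τ_n = 0.008998.
Rearranging for μ₀: μ₀ = (μ_n·τ_n − τ_data·x̄)/τ₀ = (348.2561·0.008998 − 0.006371·327.5) / 0.002627 = 1.047106/0.002627 ≈ 398.6.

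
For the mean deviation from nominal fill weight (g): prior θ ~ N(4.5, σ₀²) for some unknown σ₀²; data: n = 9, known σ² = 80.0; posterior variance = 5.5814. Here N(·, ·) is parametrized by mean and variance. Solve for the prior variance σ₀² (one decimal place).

For the Normal–Normal model with known σ², precisions add: τ_n = τ₀ + n/σ².
So 1/σ₀² = 1/5.5814 − 9/80.0 = 0.179167 − 0.112500 = 0.066667.
Hence σ₀² = 1/0.066667 ≈ 15.0.

σ₀² = 15.0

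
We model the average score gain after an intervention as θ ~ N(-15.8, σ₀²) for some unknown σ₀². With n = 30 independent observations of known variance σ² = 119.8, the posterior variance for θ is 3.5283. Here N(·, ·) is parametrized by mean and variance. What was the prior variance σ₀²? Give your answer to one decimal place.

For the Normal–Normal model with known σ², precisions add: τ_n = τ₀ + n/σ².
So 1/σ₀² = 1/3.5283 − 30/119.8 = 0.283423 − 0.250417 = 0.033006.
Hence σ₀² = 1/0.033006 ≈ 30.3.

σ₀² = 30.3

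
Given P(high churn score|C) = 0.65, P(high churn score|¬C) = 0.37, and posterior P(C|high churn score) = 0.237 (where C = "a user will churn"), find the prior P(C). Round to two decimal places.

P(C) = 0.15

Bayes' rule in odds form gives O(C|E) = O(C)·[P(E|C)/P(E|¬C)], hence O(C) = O(C|E)/LR.
Posterior odds = 0.237/(1−0.237) = 0.3106. LR = 0.65/0.37 = 1.7568.
Prior odds = 0.3106/1.7568 = 0.1768, so P(C) = 0.1768/(1+0.1768) ≈ 0.15.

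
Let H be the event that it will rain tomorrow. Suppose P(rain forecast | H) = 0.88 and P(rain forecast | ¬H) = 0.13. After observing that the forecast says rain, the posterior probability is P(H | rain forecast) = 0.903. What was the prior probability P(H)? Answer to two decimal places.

P(H) = 0.58

In odds form, posterior odds = prior odds × likelihood ratio, so prior odds = posterior odds ÷ LR.
Posterior odds = 0.903/(1−0.903) = 9.3093. LR = 0.88/0.13 = 6.7692.
Prior odds = 9.3093/6.7692 = 1.3752, so P(H) = 1.3752/(1+1.3752) ≈ 0.58.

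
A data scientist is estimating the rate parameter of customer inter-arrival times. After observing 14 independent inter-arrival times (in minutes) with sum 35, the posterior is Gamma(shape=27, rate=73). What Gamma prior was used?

Gamma(shape=13, rate=38)

Gamma–exponential conjugacy: posterior shape = α + n, posterior rate = β + Σtᵢ.
So α = 27 − 14 = 13 and β = 73 − 35 = 38.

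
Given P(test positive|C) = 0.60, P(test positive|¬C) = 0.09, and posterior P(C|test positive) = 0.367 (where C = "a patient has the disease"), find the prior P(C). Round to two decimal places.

P(C) = 0.08

Bayes' rule in odds form gives O(C|E) = O(C)·[P(E|C)/P(E|¬C)], hence O(C) = O(C|E)/LR.
Posterior odds = 0.367/(1−0.367) = 0.5798. LR = 0.60/0.09 = 6.6667.
Prior odds = 0.5798/6.6667 = 0.0870, so P(C) = 0.0870/(1+0.0870) ≈ 0.08.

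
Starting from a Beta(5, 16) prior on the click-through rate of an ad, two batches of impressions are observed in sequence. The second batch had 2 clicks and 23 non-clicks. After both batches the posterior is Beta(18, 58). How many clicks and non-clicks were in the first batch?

11 clicks and 19 non-clicks

Because Beta–binomial updating is additive in the counts, the combined data contributed (α_post−α_prior, β_post−β_prior) successes and failures.
Total across both batches: 18−5=13 clicks, 58−16=42 non-clicks.
Subtract the second batch: 13−2=11 clicks and 42−23=19 non-clicks.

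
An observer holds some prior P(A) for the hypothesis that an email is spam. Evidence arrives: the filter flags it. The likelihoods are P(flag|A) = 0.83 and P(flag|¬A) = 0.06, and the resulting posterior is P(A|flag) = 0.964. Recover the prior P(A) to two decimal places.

Bayes' rule in odds form gives O(A|E) = O(A)·[P(E|A)/P(E|¬A)], hence O(A) = O(A|E)/LR.
Posterior odds = 0.964/(1−0.964) = 26.7778. LR = 0.83/0.06 = 13.8333.
Prior odds = 26.7778/13.8333 = 1.9357, so P(A) = 1.9357/(1+1.9357) ≈ 0.66.

P(A) = 0.66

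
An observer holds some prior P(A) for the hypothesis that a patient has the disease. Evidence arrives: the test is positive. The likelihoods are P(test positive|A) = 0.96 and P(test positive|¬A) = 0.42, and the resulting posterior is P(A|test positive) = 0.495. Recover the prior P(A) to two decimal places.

In odds form, posterior odds = prior odds × likelihood ratio, so prior odds = posterior odds ÷ LR.
Posterior odds = 0.495/(1−0.495) = 0.9802. LR = 0.96/0.42 = 2.2857.
Prior odds = 0.9802/2.2857 = 0.4288, so P(A) = 0.4288/(1+0.4288) ≈ 0.30.

P(A) = 0.30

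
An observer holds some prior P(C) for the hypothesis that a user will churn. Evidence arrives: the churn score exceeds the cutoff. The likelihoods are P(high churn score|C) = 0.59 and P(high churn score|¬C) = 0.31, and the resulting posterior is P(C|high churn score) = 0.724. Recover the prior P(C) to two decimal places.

P(C) = 0.58

In odds form, posterior odds = prior odds × likelihood ratio, so prior odds = posterior odds ÷ LR.
Posterior odds = 0.724/(1−0.724) = 2.6232. LR = 0.59/0.31 = 1.9032.
Prior odds = 2.6232/1.9032 = 1.3783, so P(C) = 1.3783/(1+1.3783) ≈ 0.58.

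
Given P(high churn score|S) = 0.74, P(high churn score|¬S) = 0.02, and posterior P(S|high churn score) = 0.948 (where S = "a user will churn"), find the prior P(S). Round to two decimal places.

P(S) = 0.33

Bayes' rule in odds form gives O(S|E) = O(S)·[P(E|S)/P(E|¬S)], hence O(S) = O(S|E)/LR.
Posterior odds = 0.948/(1−0.948) = 18.2308. LR = 0.74/0.02 = 37.0000.
Prior odds = 18.2308/37.0000 = 0.4927, so P(S) = 0.4927/(1+0.4927) ≈ 0.33.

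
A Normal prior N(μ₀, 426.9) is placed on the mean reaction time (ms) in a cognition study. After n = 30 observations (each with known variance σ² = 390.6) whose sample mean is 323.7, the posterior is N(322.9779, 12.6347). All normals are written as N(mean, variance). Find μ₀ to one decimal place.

μ₀ = 299.3

The posterior mean is a precision-weighted average: μ_n = (τ₀μ₀ + τ_data·x̄)/(τ₀+τ_data), with τ₀=1/σ₀² and τ_data=n/σ².
Here τ₀ = 1/426.9 = 0.002342 and τ_data = 30/390.6 = 0.076805, so τ_n = 0.079147.
Rearranging for μ₀: μ₀ = (μ_n·τ_n − τ_data·x̄)/τ₀ = (322.9779·0.079147 − 0.076805·323.7) / 0.002342 = 0.700953/0.002342 ≈ 299.3.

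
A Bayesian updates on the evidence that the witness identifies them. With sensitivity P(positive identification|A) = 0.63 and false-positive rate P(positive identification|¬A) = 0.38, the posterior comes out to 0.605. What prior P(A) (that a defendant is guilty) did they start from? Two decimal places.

P(A) = 0.48

In odds form, posterior odds = prior odds × likelihood ratio, so prior odds = posterior odds ÷ LR.
Posterior odds = 0.605/(1−0.605) = 1.5316. LR = 0.63/0.38 = 1.6579.
Prior odds = 1.5316/1.6579 = 0.9238, so P(A) = 0.9238/(1+0.9238) ≈ 0.48.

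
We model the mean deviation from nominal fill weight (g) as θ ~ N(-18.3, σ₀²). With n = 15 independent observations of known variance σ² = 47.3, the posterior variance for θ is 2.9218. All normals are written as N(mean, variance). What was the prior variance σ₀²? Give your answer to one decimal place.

σ₀² = 39.8

For the Normal–Normal model with known σ², precisions add: τ_n = τ₀ + n/σ².
So 1/σ₀² = 1/2.9218 − 15/47.3 = 0.342255 − 0.317125 = 0.025130.
Hence σ₀² = 1/0.025130 ≈ 39.8.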